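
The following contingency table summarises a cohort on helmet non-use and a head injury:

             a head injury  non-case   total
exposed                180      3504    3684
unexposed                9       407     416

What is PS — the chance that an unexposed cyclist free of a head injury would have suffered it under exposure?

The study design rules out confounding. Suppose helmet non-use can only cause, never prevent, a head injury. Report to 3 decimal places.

p₁ = P(outcome | exposed) = 180/3684 = 0.04886
p₀ = P(outcome | unexposed) = 9/416 = 0.021635
Under exogeneity and monotonicity, PS = (p₁ − p₀)/(1 − p₀).
PS = (0.04886 − 0.021635) / 0.97837 ≈ 0.0278

PS ≈ 0.028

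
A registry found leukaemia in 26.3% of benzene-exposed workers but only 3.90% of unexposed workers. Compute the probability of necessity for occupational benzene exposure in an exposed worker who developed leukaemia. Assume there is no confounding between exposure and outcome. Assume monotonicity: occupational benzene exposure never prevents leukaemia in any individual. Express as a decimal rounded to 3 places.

PN ≈ 0.852

p₁ = 0.263, p₀ = 0.039.
Under exogeneity and monotonicity, PN = (p₁ − p₀) / p₁.
PN = (0.263 − 0.039) / 0.263 = 0.224 / 0.263 ≈ 0.8517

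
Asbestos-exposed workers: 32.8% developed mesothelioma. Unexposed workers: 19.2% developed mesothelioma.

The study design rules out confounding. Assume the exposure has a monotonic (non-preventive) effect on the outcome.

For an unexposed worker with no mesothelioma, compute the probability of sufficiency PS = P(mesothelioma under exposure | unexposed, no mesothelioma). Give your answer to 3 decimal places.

p₁ = 0.328, p₀ = 0.192.
Under exogeneity and monotonicity, PS = (p₁ − p₀) / (1 − p₀).
PS = (0.328 − 0.192) / (1 − 0.192) = 0.136 / 0.808 ≈ 0.1683

PS ≈ 0.168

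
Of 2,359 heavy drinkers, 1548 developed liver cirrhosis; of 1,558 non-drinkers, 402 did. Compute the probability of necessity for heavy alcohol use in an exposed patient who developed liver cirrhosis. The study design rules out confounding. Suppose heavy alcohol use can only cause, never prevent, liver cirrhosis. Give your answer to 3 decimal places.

PN ≈ 0.607

p₁ = P(outcome | exposed) = 1548/2359 = 0.65621
p₀ = P(outcome | unexposed) = 402/1558 = 0.25802
Under exogeneity and monotonicity, PN = (p₁ − p₀) / p₁.
PN = (0.65621 − 0.25802) / 0.65621 = 0.39819 / 0.65621 ≈ 0.6068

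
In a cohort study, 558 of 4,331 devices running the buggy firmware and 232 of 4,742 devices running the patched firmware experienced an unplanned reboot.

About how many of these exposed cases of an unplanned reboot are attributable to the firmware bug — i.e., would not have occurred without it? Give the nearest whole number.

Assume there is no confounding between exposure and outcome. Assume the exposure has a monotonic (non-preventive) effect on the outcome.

p₁ = P(outcome | exposed) = 558/4331 = 0.12884
p₀ = P(outcome | unexposed) = 232/4742 = 0.048925
PN = (p₁ − p₀)/p₁ = (0.12884 − 0.048925) / 0.12884 ≈ 0.62027.
Attributable cases ≈ PN × (exposed cases) = 0.62027 × 558 ≈ 346.11.

about 346 cases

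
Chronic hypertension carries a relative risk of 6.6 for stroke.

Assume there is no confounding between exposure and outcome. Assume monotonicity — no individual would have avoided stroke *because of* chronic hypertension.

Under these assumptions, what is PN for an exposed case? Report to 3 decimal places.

Under exogeneity and monotonicity, PN = (RR − 1) / RR = 1 − 1/RR.
PN = (6.6 − 1) / 6.6 = 5.6 / 6.6 ≈ 0.8485

PN ≈ 0.848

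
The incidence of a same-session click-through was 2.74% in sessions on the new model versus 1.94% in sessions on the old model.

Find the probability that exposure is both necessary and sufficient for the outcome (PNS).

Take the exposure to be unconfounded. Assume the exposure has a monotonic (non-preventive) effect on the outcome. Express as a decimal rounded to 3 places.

PNS ≈ 0.008

p₁ = 0.0274, p₀ = 0.0194.
Under exogeneity and monotonicity, PNS = p₁ − p₀.
PNS = 0.0274 − 0.0194 = 0.008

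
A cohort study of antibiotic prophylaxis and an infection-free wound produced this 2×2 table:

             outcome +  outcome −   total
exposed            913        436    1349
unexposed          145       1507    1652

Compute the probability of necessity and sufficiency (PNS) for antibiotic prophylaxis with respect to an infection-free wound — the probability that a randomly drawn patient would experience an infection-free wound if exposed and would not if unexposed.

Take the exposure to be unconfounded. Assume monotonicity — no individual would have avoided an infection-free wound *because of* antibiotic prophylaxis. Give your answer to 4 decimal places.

p₁ = P(outcome | exposed) = 913/1349 = 0.6768
p₀ = P(outcome | unexposed) = 145/1652 = 0.087772
Under exogeneity and monotonicity, PNS = p₁ − p₀.
PNS = 0.6768 − 0.087772 = 0.58903

PNS ≈ 0.5890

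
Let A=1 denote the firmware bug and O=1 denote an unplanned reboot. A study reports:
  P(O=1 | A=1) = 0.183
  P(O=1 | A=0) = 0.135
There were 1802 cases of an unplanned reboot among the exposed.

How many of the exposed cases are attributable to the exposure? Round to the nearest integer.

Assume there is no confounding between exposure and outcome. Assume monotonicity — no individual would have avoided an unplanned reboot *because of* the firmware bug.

Let p₁ = 0.183, p₀ = 0.135.
PN = (p₁ − p₀)/p₁ = (0.183 − 0.135) / 0.183 ≈ 0.26230.
Attributable cases ≈ PN × (exposed cases) = 0.26230 × 1802 ≈ 472.66.

about 473 cases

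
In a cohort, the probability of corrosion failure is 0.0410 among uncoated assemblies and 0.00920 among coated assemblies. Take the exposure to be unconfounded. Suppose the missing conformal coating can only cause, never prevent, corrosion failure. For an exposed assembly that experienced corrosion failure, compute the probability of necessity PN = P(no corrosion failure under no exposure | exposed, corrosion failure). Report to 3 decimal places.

PN ≈ 0.776

Let p₁ = 0.041, p₀ = 0.0092.
Under exogeneity and monotonicity, PN = (p₁ − p₀) / p₁.
PN = (0.041 − 0.0092) / 0.041 = 0.0318 / 0.041 ≈ 0.7756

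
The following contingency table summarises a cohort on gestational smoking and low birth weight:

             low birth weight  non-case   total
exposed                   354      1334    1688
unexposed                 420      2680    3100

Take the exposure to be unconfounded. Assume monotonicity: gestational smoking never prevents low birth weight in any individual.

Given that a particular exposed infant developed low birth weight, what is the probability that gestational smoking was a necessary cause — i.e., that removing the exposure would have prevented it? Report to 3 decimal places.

PN ≈ 0.354

p₁ = P(outcome | exposed) = 354/1688 = 0.20972
p₀ = P(outcome | unexposed) = 420/3100 = 0.13548
Under exogeneity and monotonicity, PN = (p₁ − p₀)/p₁.
PN = (0.20972 − 0.13548) / 0.20972 ≈ 0.3540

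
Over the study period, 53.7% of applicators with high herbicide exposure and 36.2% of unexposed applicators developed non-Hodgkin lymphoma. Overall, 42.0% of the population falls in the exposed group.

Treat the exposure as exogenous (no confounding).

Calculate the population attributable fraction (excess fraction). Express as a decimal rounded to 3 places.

p₁ = 0.537, p₀ = 0.362.
Overall risk P(Y=1) = π·p₁ + (1−π)·p₀ = 0.42×0.537 + 0.58×0.362 = 0.4355.
Under exogeneity, PAF = [P(Y=1) − p₀] / P(Y=1).
PAF = (0.4355 − 0.362) / 0.4355 ≈ 0.1688

PAF ≈ 0.169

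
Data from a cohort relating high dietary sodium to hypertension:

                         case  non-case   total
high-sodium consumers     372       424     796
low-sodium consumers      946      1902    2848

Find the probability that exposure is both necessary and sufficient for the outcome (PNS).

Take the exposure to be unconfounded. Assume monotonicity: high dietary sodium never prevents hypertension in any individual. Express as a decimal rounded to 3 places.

p₁ = P(outcome | exposed) = 372/796 = 0.46734
p₀ = P(outcome | unexposed) = 946/2848 = 0.33216
Under exogeneity and monotonicity, PNS = p₁ − p₀.
PNS = 0.46734 − 0.33216 = 0.13517

PNS ≈ 0.135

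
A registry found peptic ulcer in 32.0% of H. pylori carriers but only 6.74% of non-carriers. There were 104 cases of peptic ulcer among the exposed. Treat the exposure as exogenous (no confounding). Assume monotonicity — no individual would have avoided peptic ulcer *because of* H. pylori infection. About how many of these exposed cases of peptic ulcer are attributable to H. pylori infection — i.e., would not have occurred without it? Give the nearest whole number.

p₁ = 0.32, p₀ = 0.0674.
PN = (p₁ − p₀)/p₁ = (0.32 − 0.0674) / 0.32 ≈ 0.78937.
Attributable cases ≈ PN × (exposed cases) = 0.78937 × 104 ≈ 82.09.

about 82 cases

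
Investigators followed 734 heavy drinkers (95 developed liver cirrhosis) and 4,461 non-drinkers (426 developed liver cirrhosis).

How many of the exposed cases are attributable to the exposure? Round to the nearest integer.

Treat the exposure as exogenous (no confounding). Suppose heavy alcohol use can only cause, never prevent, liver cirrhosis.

about 25 cases

p₁ = P(outcome | exposed) = 95/734 = 0.12943
p₀ = P(outcome | unexposed) = 426/4461 = 0.095494
PN = (p₁ − p₀)/p₁ = (0.12943 − 0.095494) / 0.12943 ≈ 0.26218.
Attributable cases ≈ PN × (exposed cases) = 0.26218 × 95 ≈ 24.91.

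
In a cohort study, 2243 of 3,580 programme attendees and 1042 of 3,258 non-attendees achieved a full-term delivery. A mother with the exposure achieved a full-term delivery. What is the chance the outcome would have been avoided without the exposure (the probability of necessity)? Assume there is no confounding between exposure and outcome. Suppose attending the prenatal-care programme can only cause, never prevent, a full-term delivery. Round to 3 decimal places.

PN ≈ 0.490

p₁ = P(outcome | exposed) = 2243/3580 = 0.62654
p₀ = P(outcome | unexposed) = 1042/3258 = 0.31983
Under exogeneity and monotonicity, PN = (p₁ − p₀) / p₁.
PN = (0.62654 − 0.31983) / 0.62654 = 0.30671 / 0.62654 ≈ 0.4895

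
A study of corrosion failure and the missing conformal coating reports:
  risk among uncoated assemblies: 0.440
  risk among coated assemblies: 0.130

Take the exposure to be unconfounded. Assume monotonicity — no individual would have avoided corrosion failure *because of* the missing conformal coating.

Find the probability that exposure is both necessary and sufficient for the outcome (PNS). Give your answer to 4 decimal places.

PNS ≈ 0.3100

Let p₁ = 0.44, p₀ = 0.13.
Under exogeneity and monotonicity, PNS = p₁ − p₀.
PNS = 0.44 − 0.13 = 0.31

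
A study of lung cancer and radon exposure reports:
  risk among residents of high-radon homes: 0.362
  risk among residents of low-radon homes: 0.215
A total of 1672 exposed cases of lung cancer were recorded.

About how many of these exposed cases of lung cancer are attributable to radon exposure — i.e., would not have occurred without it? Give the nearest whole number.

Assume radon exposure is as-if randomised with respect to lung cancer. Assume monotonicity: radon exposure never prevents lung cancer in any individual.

about 679 cases

Let p₁ = 0.362, p₀ = 0.215.
PN = (p₁ − p₀)/p₁ = (0.362 − 0.215) / 0.362 ≈ 0.40608.
Attributable cases ≈ PN × (exposed cases) = 0.40608 × 1672 ≈ 678.96.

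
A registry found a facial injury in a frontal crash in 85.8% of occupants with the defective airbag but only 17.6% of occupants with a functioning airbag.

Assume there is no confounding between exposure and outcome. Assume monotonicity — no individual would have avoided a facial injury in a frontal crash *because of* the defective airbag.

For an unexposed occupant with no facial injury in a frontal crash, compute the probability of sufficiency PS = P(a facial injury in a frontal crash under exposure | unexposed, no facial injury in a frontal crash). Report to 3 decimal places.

PS ≈ 0.828

p₁ = 0.858, p₀ = 0.176.
Under exogeneity and monotonicity, PS = (p₁ − p₀) / (1 − p₀).
PS = (0.858 − 0.176) / (1 − 0.176) = 0.682 / 0.824 ≈ 0.8277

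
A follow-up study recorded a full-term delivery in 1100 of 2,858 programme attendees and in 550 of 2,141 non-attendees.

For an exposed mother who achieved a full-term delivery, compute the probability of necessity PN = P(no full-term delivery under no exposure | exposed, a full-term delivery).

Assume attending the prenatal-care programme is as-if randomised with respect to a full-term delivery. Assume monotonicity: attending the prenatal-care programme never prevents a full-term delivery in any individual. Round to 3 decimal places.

PN ≈ 0.333

p₁ = P(outcome | exposed) = 1100/2858 = 0.38488
p₀ = P(outcome | unexposed) = 550/2141 = 0.25689
Under exogeneity and monotonicity, PN = (p₁ − p₀) / p₁.
PN = (0.38488 − 0.25689) / 0.38488 = 0.128 / 0.38488 ≈ 0.3326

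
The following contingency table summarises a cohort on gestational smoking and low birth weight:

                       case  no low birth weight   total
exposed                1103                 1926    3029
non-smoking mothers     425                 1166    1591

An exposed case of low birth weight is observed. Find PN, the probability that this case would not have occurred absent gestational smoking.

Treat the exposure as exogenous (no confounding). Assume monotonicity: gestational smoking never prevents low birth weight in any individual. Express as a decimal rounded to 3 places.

PN ≈ 0.266

p₁ = P(outcome | exposed) = 1103/3029 = 0.36415
p₀ = P(outcome | unexposed) = 425/1591 = 0.26713
Under exogeneity and monotonicity, PN = (p₁ − p₀) / p₁.
PN = (0.36415 − 0.26713) / 0.36415 = 0.097019 / 0.36415 ≈ 0.2664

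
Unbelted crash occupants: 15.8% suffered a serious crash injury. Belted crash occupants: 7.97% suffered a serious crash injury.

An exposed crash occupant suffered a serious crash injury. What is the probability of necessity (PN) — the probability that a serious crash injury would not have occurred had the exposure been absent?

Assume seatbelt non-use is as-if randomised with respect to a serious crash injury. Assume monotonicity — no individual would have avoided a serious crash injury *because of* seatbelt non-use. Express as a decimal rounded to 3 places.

p₁ = 0.158, p₀ = 0.0797.
Under exogeneity and monotonicity, PN = (p₁ − p₀) / p₁.
PN = (0.158 − 0.0797) / 0.158 = 0.0783 / 0.158 ≈ 0.4956

PN ≈ 0.496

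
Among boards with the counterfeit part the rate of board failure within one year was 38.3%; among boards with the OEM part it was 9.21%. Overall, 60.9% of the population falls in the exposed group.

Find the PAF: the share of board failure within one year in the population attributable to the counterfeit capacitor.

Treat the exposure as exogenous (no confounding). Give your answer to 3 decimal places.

p₁ = 0.383, p₀ = 0.0921.
Overall risk P(Y=1) = π·p₁ + (1−π)·p₀ = 0.609×0.383 + 0.391×0.0921 = 0.26926.
Under exogeneity, PAF = [P(Y=1) − p₀] / P(Y=1).
PAF = (0.26926 − 0.0921) / 0.26926 ≈ 0.6579

PAF ≈ 0.658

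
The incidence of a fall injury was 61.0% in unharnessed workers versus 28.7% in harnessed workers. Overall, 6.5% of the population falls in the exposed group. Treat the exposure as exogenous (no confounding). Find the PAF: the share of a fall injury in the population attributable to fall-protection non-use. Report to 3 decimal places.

p₁ = 0.61, p₀ = 0.287.
Overall risk P(Y=1) = π·p₁ + (1−π)·p₀ = 0.065×0.61 + 0.935×0.287 = 0.308.
Under exogeneity, PAF = [P(Y=1) − p₀] / P(Y=1).
PAF = (0.308 − 0.287) / 0.308 ≈ 0.0682

PAF ≈ 0.068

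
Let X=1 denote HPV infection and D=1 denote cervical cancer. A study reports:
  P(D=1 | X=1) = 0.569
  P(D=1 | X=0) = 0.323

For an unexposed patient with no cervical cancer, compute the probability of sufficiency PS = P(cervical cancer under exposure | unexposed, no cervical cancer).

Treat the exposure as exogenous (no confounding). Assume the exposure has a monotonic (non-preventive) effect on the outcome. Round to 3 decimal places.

Let p₁ = 0.569, p₀ = 0.323.
Under exogeneity and monotonicity, PS = (p₁ − p₀) / (1 − p₀).
PS = (0.569 − 0.323) / (1 − 0.323) = 0.246 / 0.677 ≈ 0.3634

PS ≈ 0.363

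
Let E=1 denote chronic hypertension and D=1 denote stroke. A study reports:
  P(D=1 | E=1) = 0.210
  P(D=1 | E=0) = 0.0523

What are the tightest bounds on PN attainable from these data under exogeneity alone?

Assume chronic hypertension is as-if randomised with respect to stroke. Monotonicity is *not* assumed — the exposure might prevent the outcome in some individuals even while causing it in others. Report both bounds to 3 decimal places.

0.751 ≤ PN ≤ 1.000

Let p₁ = 0.21, p₀ = 0.0523.
Under exogeneity alone the bounds on PN are max{0,(p₁−p₀)/p₁} ≤ PN ≤ min{1,(1−p₀)/p₁}.
  lower = (p₁ − p₀)/p₁ = 0.1577 / 0.21 ≈ 0.7510
  upper = min{1, (1 − p₀)/p₁} = 0.9477 / 0.21 ≈ 4.5129 → capped at 1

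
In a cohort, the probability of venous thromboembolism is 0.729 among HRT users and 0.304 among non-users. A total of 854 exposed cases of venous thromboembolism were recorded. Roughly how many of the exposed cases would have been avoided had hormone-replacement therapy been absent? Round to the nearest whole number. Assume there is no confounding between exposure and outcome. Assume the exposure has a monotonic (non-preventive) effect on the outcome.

Let p₁ = 0.729, p₀ = 0.304.
PN = (p₁ − p₀)/p₁ = (0.729 − 0.304) / 0.729 ≈ 0.58299.
Attributable cases ≈ PN × (exposed cases) = 0.58299 × 854 ≈ 497.87.

about 498 cases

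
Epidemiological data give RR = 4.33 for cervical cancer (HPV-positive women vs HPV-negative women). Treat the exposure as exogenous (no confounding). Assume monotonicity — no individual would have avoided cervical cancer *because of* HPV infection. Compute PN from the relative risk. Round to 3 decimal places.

PN ≈ 0.769

Under exogeneity and monotonicity, PN = (RR − 1) / RR = 1 − 1/RR.
PN = (4.33 − 1) / 4.33 = 3.33 / 4.33 ≈ 0.7691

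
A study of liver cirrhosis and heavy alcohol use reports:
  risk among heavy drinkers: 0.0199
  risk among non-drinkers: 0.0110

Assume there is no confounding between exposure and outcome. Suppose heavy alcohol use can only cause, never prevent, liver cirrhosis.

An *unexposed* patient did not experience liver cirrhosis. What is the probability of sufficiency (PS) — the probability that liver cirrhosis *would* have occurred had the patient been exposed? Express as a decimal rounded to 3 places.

PS ≈ 0.009

Let p₁ = 0.0199, p₀ = 0.011.
Under exogeneity and monotonicity, PS = (p₁ − p₀) / (1 − p₀).
PS = (0.0199 − 0.011) / (1 − 0.011) = 0.0089 / 0.989 ≈ 0.0090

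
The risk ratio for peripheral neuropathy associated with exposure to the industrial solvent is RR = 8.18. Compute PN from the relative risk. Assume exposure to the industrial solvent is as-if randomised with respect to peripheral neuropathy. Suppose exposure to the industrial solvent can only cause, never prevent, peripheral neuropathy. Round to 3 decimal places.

PN ≈ 0.878

Under exogeneity and monotonicity, PN = (RR − 1) / RR = 1 − 1/RR.
PN = (8.18 − 1) / 8.18 = 7.18 / 8.18 ≈ 0.8778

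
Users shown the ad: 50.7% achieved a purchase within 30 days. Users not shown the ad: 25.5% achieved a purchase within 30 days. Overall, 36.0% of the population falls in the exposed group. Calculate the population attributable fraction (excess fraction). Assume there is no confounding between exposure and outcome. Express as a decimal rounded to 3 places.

PAF ≈ 0.262

p₁ = 0.507, p₀ = 0.255.
Overall risk P(Y=1) = π·p₁ + (1−π)·p₀ = 0.36×0.507 + 0.64×0.255 = 0.34572.
Under exogeneity, PAF = [P(Y=1) − p₀] / P(Y=1).
PAF = (0.34572 − 0.255) / 0.34572 ≈ 0.2624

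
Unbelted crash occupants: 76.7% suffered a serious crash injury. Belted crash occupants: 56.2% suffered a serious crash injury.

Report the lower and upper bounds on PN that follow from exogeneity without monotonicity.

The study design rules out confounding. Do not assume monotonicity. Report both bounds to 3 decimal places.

0.267 ≤ PN ≤ 0.571

p₁ = 0.767, p₀ = 0.562.
Under exogeneity alone the bounds on PN are max{0,(p₁−p₀)/p₁} ≤ PN ≤ min{1,(1−p₀)/p₁}.
  lower = (p₁ − p₀)/p₁ = 0.205 / 0.767 ≈ 0.2673
  upper = min{1, (1 − p₀)/p₁} = 0.438 / 0.767 ≈ 0.5711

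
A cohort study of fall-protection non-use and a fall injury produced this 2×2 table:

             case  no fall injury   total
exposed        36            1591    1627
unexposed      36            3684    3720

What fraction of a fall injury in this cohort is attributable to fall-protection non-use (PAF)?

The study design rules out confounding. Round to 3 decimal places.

p₁ = P(outcome | exposed) = 36/1627 = 0.022127
p₀ = P(outcome | unexposed) = 36/3720 = 0.0096774
Exposure prevalence π = 1627/5347 = 0.30428; overall risk P(Y=1) = 0.013465.
Under exogeneity, PAF = [P(Y=1) − p₀]/P(Y=1).
PAF = (0.013465 − 0.0096774) / 0.013465 ≈ 0.2813

PAF ≈ 0.281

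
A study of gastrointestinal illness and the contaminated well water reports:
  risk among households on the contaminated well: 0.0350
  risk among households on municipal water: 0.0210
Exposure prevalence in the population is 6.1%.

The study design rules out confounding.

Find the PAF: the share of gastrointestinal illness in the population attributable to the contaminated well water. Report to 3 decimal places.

Let p₁ = 0.035, p₀ = 0.021.
Overall risk P(Y=1) = π·p₁ + (1−π)·p₀ = 0.061×0.035 + 0.939×0.021 = 0.021854.
Under exogeneity, PAF = [P(Y=1) − p₀] / P(Y=1).
PAF = (0.021854 − 0.021) / 0.021854 ≈ 0.0391

PAF ≈ 0.039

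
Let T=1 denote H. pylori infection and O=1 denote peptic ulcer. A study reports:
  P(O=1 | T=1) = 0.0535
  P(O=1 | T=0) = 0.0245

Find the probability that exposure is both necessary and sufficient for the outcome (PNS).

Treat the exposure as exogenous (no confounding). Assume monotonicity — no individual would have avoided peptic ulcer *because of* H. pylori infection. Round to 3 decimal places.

Let p₁ = 0.0535, p₀ = 0.0245.
Under exogeneity and monotonicity, PNS = p₁ − p₀.
PNS = 0.0535 − 0.0245 = 0.029

PNS ≈ 0.029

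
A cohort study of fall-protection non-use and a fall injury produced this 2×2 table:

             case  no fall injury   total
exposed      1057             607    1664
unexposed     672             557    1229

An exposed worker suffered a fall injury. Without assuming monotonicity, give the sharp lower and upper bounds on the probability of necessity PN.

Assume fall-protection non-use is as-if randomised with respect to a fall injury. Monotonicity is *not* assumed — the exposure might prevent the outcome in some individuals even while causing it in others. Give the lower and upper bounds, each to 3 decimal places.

0.139 ≤ PN ≤ 0.713

p₁ = P(outcome | exposed) = 1057/1664 = 0.63522
p₀ = P(outcome | unexposed) = 672/1229 = 0.54679
Under exogeneity alone the bounds on PN are max{0,(p₁−p₀)/p₁} ≤ PN ≤ min{1,(1−p₀)/p₁}.
  lower = (p₁ − p₀)/p₁ = 0.08843 / 0.63522 ≈ 0.1392
  upper = min{1, (1 − p₀)/p₁} = 0.45321 / 0.63522 ≈ 0.7135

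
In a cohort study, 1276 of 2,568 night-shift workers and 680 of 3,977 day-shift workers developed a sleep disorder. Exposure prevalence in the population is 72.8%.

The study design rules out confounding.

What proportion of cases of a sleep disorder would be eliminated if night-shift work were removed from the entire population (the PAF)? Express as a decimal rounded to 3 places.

p₁ = P(outcome | exposed) = 1276/2568 = 0.49688
p₀ = P(outcome | unexposed) = 680/3977 = 0.17098
Overall risk P(Y=1) = π·p₁ + (1−π)·p₀ = 0.728×0.49688 + 0.272×0.17098 = 0.40824.
Under exogeneity, PAF = [P(Y=1) − p₀] / P(Y=1).
PAF = (0.40824 − 0.17098) / 0.40824 ≈ 0.5812

PAF ≈ 0.581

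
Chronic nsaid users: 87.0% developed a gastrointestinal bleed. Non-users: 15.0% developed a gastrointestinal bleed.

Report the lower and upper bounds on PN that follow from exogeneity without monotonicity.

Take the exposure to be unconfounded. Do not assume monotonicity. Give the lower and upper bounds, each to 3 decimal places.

p₁ = 0.87, p₀ = 0.15.
Under exogeneity alone the bounds on PN are max{0,(p₁−p₀)/p₁} ≤ PN ≤ min{1,(1−p₀)/p₁}.
  lower = (p₁ − p₀)/p₁ = 0.72 / 0.87 ≈ 0.8276
  upper = min{1, (1 − p₀)/p₁} = 0.85 / 0.87 ≈ 0.9770

0.828 ≤ PN ≤ 0.977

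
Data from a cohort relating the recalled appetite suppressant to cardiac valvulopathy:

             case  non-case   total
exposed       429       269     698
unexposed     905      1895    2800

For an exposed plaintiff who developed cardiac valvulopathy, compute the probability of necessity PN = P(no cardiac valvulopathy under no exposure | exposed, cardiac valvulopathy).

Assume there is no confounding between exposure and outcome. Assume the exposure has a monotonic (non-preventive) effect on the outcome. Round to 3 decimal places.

PN ≈ 0.474

p₁ = P(outcome | exposed) = 429/698 = 0.61461
p₀ = P(outcome | unexposed) = 905/2800 = 0.32321
Under exogeneity and monotonicity, PN = (p₁ − p₀)/p₁.
PN = (0.61461 − 0.32321) / 0.61461 ≈ 0.4741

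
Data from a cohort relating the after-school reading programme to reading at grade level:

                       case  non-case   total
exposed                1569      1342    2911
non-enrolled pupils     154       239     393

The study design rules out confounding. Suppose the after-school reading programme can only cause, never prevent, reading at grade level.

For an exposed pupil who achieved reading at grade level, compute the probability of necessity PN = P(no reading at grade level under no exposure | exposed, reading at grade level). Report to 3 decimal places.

p₁ = P(outcome | exposed) = 1569/2911 = 0.53899
p₀ = P(outcome | unexposed) = 154/393 = 0.39186
Under exogeneity and monotonicity, PN = (p₁ − p₀) / p₁.
PN = (0.53899 − 0.39186) / 0.53899 = 0.14713 / 0.53899 ≈ 0.2730

PN ≈ 0.273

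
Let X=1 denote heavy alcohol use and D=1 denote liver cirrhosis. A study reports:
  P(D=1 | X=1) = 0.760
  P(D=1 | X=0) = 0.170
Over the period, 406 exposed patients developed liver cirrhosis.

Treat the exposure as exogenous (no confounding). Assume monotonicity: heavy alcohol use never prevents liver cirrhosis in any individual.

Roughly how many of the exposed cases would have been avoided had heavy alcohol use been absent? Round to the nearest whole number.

Let p₁ = 0.76, p₀ = 0.17.
PN = (p₁ − p₀)/p₁ = (0.76 − 0.17) / 0.76 ≈ 0.77632.
Attributable cases ≈ PN × (exposed cases) = 0.77632 × 406 ≈ 315.18.

about 315 cases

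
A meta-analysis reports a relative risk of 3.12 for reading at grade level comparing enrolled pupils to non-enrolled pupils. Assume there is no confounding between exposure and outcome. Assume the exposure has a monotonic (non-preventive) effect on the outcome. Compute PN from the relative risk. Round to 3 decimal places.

PN ≈ 0.679

Under exogeneity and monotonicity, PN = (RR − 1) / RR = 1 − 1/RR.
PN = (3.12 − 1) / 3.12 = 2.12 / 3.12 ≈ 0.6795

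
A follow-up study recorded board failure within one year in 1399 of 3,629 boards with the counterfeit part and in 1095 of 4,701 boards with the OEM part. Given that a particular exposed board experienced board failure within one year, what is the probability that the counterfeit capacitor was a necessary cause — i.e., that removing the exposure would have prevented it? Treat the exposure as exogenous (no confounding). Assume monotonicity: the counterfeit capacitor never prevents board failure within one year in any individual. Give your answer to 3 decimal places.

p₁ = P(outcome | exposed) = 1399/3629 = 0.38551
p₀ = P(outcome | unexposed) = 1095/4701 = 0.23293
Under exogeneity and monotonicity, PN = (p₁ − p₀) / p₁.
PN = (0.38551 − 0.23293) / 0.38551 = 0.15258 / 0.38551 ≈ 0.3958

PN ≈ 0.396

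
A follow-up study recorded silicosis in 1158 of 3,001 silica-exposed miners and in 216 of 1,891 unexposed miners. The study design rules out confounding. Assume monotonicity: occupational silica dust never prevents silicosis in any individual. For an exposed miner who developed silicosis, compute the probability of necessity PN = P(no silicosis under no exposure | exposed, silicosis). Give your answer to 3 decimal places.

PN ≈ 0.704

p₁ = P(outcome | exposed) = 1158/3001 = 0.38587
p₀ = P(outcome | unexposed) = 216/1891 = 0.11423
Under exogeneity and monotonicity, PN = (p₁ − p₀) / p₁.
PN = (0.38587 − 0.11423) / 0.38587 = 0.27165 / 0.38587 ≈ 0.7040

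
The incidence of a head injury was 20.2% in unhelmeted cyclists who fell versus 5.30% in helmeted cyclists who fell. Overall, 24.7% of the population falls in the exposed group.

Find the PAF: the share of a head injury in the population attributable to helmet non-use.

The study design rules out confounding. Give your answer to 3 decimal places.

p₁ = 0.202, p₀ = 0.053.
Overall risk P(Y=1) = π·p₁ + (1−π)·p₀ = 0.247×0.202 + 0.753×0.053 = 0.089803.
Under exogeneity, PAF = [P(Y=1) − p₀] / P(Y=1).
PAF = (0.089803 − 0.053) / 0.089803 ≈ 0.4098

PAF ≈ 0.410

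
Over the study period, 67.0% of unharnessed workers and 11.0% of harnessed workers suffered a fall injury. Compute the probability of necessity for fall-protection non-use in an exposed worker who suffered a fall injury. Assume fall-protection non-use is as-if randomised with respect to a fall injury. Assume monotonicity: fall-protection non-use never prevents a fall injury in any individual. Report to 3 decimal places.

PN ≈ 0.836

p₁ = 0.67, p₀ = 0.11.
Under exogeneity and monotonicity, PN = (p₁ − p₀) / p₁.
PN = (0.67 − 0.11) / 0.67 = 0.56 / 0.67 ≈ 0.8358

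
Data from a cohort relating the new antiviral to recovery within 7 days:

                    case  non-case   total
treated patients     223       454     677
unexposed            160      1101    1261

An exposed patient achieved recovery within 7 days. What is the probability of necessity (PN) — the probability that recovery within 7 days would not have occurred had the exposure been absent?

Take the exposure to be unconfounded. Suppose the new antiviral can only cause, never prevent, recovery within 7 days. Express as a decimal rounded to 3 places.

PN ≈ 0.615

p₁ = P(outcome | exposed) = 223/677 = 0.32939
p₀ = P(outcome | unexposed) = 160/1261 = 0.12688
Under exogeneity and monotonicity, PN = (p₁ − p₀)/p₁.
PN = (0.32939 − 0.12688) / 0.32939 ≈ 0.6148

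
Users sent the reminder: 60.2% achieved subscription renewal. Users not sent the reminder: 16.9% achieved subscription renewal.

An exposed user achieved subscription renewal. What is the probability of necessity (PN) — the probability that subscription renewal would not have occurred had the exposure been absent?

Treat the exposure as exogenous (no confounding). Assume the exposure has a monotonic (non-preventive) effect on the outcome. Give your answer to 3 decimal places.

p₁ = 0.602, p₀ = 0.169.
Under exogeneity and monotonicity, PN = (p₁ − p₀) / p₁.
PN = (0.602 − 0.169) / 0.602 = 0.433 / 0.602 ≈ 0.7193

PN ≈ 0.719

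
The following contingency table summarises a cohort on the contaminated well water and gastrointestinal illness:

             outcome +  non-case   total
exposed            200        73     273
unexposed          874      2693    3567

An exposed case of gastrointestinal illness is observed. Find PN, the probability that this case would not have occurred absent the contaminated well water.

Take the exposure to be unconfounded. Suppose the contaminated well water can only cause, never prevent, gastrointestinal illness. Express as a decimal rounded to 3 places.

p₁ = P(outcome | exposed) = 200/273 = 0.7326
p₀ = P(outcome | unexposed) = 874/3567 = 0.24502
Under exogeneity and monotonicity, PN = (p₁ − p₀) / p₁.
PN = (0.7326 − 0.24502) / 0.7326 = 0.48758 / 0.7326 ≈ 0.6655

PN ≈ 0.666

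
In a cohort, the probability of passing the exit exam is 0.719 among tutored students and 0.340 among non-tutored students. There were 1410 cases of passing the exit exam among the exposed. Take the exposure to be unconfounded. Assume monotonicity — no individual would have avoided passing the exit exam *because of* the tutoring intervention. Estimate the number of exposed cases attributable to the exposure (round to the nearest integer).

Let p₁ = 0.719, p₀ = 0.34.
PN = (p₁ − p₀)/p₁ = (0.719 − 0.34) / 0.719 ≈ 0.52712.
Attributable cases ≈ PN × (exposed cases) = 0.52712 × 1410 ≈ 743.24.

about 743 cases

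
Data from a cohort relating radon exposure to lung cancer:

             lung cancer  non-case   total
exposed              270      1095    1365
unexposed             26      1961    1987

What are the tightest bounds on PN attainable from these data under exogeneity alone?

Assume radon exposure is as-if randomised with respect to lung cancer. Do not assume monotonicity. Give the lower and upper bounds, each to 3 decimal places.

p₁ = P(outcome | exposed) = 270/1365 = 0.1978
p₀ = P(outcome | unexposed) = 26/1987 = 0.013085
Under exogeneity alone the bounds on PN are max{0,(p₁−p₀)/p₁} ≤ PN ≤ min{1,(1−p₀)/p₁}.
  lower = (p₁ − p₀)/p₁ = 0.18472 / 0.1978 ≈ 0.9338
  upper = min{1, (1 − p₀)/p₁} = 0.98691 / 0.1978 ≈ 4.9894 → capped at 1

0.934 ≤ PN ≤ 1.000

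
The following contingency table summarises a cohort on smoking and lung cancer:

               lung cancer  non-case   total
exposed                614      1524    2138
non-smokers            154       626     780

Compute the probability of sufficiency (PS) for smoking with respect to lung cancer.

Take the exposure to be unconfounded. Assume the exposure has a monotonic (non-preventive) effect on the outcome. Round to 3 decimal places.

PS ≈ 0.112

p₁ = P(outcome | exposed) = 614/2138 = 0.28718
p₀ = P(outcome | unexposed) = 154/780 = 0.19744
Under exogeneity and monotonicity, PS = (p₁ − p₀)/(1 − p₀).
PS = (0.28718 − 0.19744) / 0.80256 ≈ 0.1118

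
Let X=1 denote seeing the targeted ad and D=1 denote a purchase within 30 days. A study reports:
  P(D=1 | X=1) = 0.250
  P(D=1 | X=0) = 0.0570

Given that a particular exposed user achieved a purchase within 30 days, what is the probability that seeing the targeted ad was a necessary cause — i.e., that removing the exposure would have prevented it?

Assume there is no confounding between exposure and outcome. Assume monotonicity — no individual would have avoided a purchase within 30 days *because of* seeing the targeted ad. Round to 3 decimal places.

Let p₁ = 0.25, p₀ = 0.057.
Under exogeneity and monotonicity, PN = (p₁ − p₀) / p₁.
PN = (0.25 − 0.057) / 0.25 = 0.193 / 0.25 ≈ 0.7720

PN ≈ 0.772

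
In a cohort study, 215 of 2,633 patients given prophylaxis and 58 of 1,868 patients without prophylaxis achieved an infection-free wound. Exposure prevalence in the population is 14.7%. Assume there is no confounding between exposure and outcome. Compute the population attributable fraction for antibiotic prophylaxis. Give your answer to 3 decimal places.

p₁ = P(outcome | exposed) = 215/2633 = 0.081656
p₀ = P(outcome | unexposed) = 58/1868 = 0.031049
Overall risk P(Y=1) = π·p₁ + (1−π)·p₀ = 0.147×0.081656 + 0.853×0.031049 = 0.038488.
Under exogeneity, PAF = [P(Y=1) − p₀] / P(Y=1).
PAF = (0.038488 − 0.031049) / 0.038488 ≈ 0.1933

PAF ≈ 0.193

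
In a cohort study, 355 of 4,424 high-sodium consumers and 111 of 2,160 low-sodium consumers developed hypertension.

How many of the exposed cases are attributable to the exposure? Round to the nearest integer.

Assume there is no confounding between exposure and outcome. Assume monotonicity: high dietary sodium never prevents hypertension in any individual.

about 128 cases

p₁ = P(outcome | exposed) = 355/4424 = 0.080244
p₀ = P(outcome | unexposed) = 111/2160 = 0.051389
PN = (p₁ − p₀)/p₁ = (0.080244 − 0.051389) / 0.080244 ≈ 0.35959.
Attributable cases ≈ PN × (exposed cases) = 0.35959 × 355 ≈ 127.66.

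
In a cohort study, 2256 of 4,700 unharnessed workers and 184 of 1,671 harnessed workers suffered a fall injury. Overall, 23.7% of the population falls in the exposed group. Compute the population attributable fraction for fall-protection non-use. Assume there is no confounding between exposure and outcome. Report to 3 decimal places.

PAF ≈ 0.443

p₁ = P(outcome | exposed) = 2256/4700 = 0.48
p₀ = P(outcome | unexposed) = 184/1671 = 0.11011
Overall risk P(Y=1) = π·p₁ + (1−π)·p₀ = 0.237×0.48 + 0.763×0.11011 = 0.19778.
Under exogeneity, PAF = [P(Y=1) − p₀] / P(Y=1).
PAF = (0.19778 − 0.11011) / 0.19778 ≈ 0.4432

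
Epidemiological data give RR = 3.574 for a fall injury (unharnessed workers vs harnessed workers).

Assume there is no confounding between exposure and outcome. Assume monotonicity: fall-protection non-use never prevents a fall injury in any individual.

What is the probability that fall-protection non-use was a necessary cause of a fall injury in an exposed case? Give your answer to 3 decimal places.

Under exogeneity and monotonicity, PN = (RR − 1) / RR = 1 − 1/RR.
PN = (3.574 − 1) / 3.574 = 2.574 / 3.574 ≈ 0.7202

PN ≈ 0.720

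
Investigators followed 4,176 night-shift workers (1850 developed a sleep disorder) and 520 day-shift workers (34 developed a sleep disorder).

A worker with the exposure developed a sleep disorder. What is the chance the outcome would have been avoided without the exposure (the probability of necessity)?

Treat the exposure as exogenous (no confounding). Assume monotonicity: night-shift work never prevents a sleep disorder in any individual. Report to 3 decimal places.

PN ≈ 0.852

p₁ = P(outcome | exposed) = 1850/4176 = 0.44301
p₀ = P(outcome | unexposed) = 34/520 = 0.065385
Under exogeneity and monotonicity, PN = (p₁ − p₀) / p₁.
PN = (0.44301 − 0.065385) / 0.44301 = 0.37762 / 0.44301 ≈ 0.8524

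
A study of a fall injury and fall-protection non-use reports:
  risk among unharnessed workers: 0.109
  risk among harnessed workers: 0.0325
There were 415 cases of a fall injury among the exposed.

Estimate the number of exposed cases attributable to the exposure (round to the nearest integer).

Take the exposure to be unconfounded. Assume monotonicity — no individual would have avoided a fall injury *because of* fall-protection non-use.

Let p₁ = 0.109, p₀ = 0.0325.
PN = (p₁ − p₀)/p₁ = (0.109 − 0.0325) / 0.109 ≈ 0.70183.
Attributable cases ≈ PN × (exposed cases) = 0.70183 × 415 ≈ 291.26.

about 291 cases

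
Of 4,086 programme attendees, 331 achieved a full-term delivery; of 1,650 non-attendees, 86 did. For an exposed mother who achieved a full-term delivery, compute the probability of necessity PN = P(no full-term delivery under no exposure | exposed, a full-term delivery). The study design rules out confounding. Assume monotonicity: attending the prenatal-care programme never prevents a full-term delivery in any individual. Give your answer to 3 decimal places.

p₁ = P(outcome | exposed) = 331/4086 = 0.081008
p₀ = P(outcome | unexposed) = 86/1650 = 0.052121
Under exogeneity and monotonicity, PN = (p₁ − p₀) / p₁.
PN = (0.081008 − 0.052121) / 0.081008 = 0.028887 / 0.081008 ≈ 0.3566

PN ≈ 0.357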